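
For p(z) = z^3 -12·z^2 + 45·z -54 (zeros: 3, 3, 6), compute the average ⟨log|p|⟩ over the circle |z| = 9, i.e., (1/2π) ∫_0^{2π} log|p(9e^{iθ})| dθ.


Zeros: 3, 3, 6; r = 9.
Inside |z| < r: 3, 3, 6. Outside (|z| ≥ r): ∅.
p(0) = -54, so log|p(0)| = log(54) = 3.9890.
Apply Jensen: I(r) = log|p(0)| + Σ_k log(r/|z_k|), summed over zeros inside |z| < r.
  log(r/|z_k|) for z_k = 3: log(9/3) = 1.0986
  log(r/|z_k|) for z_k = 3: log(9/3) = 1.0986
  log(r/|z_k|) for z_k = 6: log(9/6) = 0.4055
Sum over inside zeros: 2.6027.
I(r) = log|p(0)| + (inside sum) = 3.9890 + 2.6027 = 6.5917.
Closed form (all zeros inside, monic): I(r) = n·log(r) = 3·log(9) = 6.5917. ✓

I(r) ≈ 6.5917.


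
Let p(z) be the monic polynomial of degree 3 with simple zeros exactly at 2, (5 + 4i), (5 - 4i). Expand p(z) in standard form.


The polynomial is p(z) = ∏_{α ∈ S} (z − α), where S = {2, (5 + 4i), (5 - 4i)}.
Expanding the product yields: p(z) = z^3 -12·z^2 + 61·z -82.
Note conjugate pairs combine to real quadratics: (z − (5+4i))(z − (5−4i)) = z² − 10z + 41.
The resulting polynomial has degree 3 and real coefficients as required.

p(z) = z^3 -12·z^2 + 61·z -82.


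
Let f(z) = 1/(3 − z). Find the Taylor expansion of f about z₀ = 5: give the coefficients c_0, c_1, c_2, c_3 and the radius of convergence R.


Let w = z − z₀, so z = z₀ + w.
Then 3 − z = 3 − (z₀ + w) = (3 − z₀) − w = -2 − w.
f(z) = 1/(-2 − w) = (1/(-2)) · 1/(1 − w/(-2)) = Σ_{n≥0} w^n / (-2)^(n+1).
So c_n = 1/(-2)^(n+1):
  c_0 = 1/(-2)^1 = -1/2.
  c_1 = 1/(-2)^2 = 1/4.
  c_2 = 1/(-2)^3 = -1/8.
  c_3 = 1/(-2)^4 = 1/16.
The series is valid for |w/d| < 1, i.e. |z − z₀| < |d|.
Radius of convergence: R = |3 − z₀| = |-2| = 2 (distance from z₀ to the singularity z = 3).

c_0 = -1/2, c_1 = 1/4, c_2 = -1/8, c_3 = 1/16; R = 2.


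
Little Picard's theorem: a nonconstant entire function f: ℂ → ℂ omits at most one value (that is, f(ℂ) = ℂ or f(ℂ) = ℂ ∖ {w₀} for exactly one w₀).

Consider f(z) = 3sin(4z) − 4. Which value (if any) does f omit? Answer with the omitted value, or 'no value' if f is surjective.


Little Picard bounds the complement of f(ℂ) to at most one point.
sin is entire and surjective onto ℂ: for every w ∈ ℂ, sin(ζ) = w has a solution ζ ∈ ℂ (e.g., via the complex inverse arcsin). With ζ = 4z this gives z = ζ/(4). Then 3·sin(4z) takes every value in 3·ℂ = ℂ, and adding -4 is a bijection of ℂ. So f is surjective and omits no value. (Note: only on the real line is sin bounded by [−1, 1].)

Omitted value: no value.


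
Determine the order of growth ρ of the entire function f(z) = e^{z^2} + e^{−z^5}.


Each summand is entire of order 2 and 5 respectively (as in the single-exponential case). The order of a sum is at most the max of the orders, so ρ ≤ 5. For the lower bound: on |z|=r choose arg z so that -1z^5 is real positive; then |e^{-1z^5}| = e^{1r^5} while |e^{1z^2}| ≤ e^{1r^2} = o(e^{1r^5}). So |f| ≥ e^{1r^5}(1 − o(1)) and ρ ≥ 5. Hence ρ = max(2, 5) = 5.
Therefore ρ = 5.

Order ρ = 5.


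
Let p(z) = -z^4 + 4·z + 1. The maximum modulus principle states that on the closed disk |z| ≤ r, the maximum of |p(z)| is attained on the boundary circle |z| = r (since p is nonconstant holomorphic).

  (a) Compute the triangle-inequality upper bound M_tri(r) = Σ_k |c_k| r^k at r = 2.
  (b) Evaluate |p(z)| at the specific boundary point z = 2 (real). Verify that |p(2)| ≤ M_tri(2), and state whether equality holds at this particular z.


Coefficients: c_0 = 1, c_1 = 4, c_2 = 0, c_3 = 0, c_4 = -1. Radius r = 2.
Part (a). Triangle bound: M_tri(r) = Σ_k |c_k| r^k
  = |1|·2^0 + |4|·2^1 + |0|·2^2 + |0|·2^3 + |-1|·2^4
  = 1 + 8 + 0 + 0 + 16 = 25.
This bounds M(r) := max_{|z|=r} |p(z)| from above; equality holds iff all terms c_k z^k can be made to align in phase at a single z on |z|=r.
Part (b). At z = 2 (real, on the circle |z| = r):
  p(2) = (1)·2^0 + (4)·2^1 + (0)·2^2 + (0)·2^3 + (-1)·2^4 = -7.
  |p(2)| = 7.
Check: |p(2)| = 7 ≤ 25 = M_tri(2). ✓ Equality does not hold at z = 2 (the coefficients have mixed signs, so the terms do not all align in phase there).

M_tri(2) = 25; |p(2)| = 7; equality at z=2: no.


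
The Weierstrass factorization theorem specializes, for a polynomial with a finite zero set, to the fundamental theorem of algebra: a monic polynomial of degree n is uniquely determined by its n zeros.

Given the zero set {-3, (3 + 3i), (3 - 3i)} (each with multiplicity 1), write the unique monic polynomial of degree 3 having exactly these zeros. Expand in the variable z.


The polynomial is p(z) = ∏_{α ∈ S} (z − α), where S = {-3, (3 + 3i), (3 - 3i)}.
Expanding the product yields: p(z) = z^3 -3·z^2 + 54.
Note conjugate pairs combine to real quadratics: (z − (3+3i))(z − (3−3i)) = z² − 6z + 18.
The resulting polynomial has degree 3 and real coefficients as required.

p(z) = z^3 -3·z^2 + 54.


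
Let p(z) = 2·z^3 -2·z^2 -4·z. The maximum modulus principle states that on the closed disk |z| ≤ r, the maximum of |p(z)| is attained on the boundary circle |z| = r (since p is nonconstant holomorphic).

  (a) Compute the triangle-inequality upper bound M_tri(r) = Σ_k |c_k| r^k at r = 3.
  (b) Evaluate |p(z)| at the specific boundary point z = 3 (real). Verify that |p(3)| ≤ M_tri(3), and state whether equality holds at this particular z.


Coefficients: c_0 = 0, c_1 = -4, c_2 = -2, c_3 = 2. Radius r = 3.
Part (a). Triangle bound: M_tri(r) = Σ_k |c_k| r^k
  = |0|·3^0 + |-4|·3^1 + |-2|·3^2 + |2|·3^3
  = 0 + 12 + 18 + 54 = 84.
This bounds M(r) := max_{|z|=r} |p(z)| from above; equality holds iff all terms c_k z^k can be made to align in phase at a single z on |z|=r.
Part (b). At z = 3 (real, on the circle |z| = r):
  p(3) = (0)·3^0 + (-4)·3^1 + (-2)·3^2 + (2)·3^3 = 24.
  |p(3)| = 24.
Check: |p(3)| = 24 ≤ 84 = M_tri(3). ✓ Equality does not hold at z = 3 (the coefficients have mixed signs, so the terms do not all align in phase there).

M_tri(3) = 84; |p(3)| = 24; equality at z=3: no.


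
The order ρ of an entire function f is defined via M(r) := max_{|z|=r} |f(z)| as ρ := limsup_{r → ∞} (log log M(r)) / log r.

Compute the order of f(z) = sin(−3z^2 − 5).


Write sin(w) = (e^{iw} ± e^{−iw})/(2 or 2i), so |sin(w)| ≤ e^{|w|}. With w = −3z^2 − 5, |w| ≤ 3r^2 + 5 on |z|=r, giving M(r) ≤ e^{3r^2 + 5} and ρ ≤ 2. For the lower bound, choose z on |z|=r with -3z^2 purely imaginary of modulus 3r^2; then |sin(−3z^2 − 5)| grows like e^{3r^2}/2, so ρ ≥ 2. Hence ρ = 2.
Therefore ρ = 2.

Order ρ = 2.


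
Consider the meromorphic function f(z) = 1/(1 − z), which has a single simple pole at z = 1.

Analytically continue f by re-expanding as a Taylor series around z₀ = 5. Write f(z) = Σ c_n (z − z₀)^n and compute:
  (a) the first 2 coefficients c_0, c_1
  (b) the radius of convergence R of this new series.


Let w = z − z₀, so z = z₀ + w.
Then 1 − z = 1 − (z₀ + w) = (1 − z₀) − w = -4 − w.
f(z) = 1/(-4 − w) = (1/(-4)) · 1/(1 − w/(-4)) = Σ_{n≥0} w^n / (-4)^(n+1).
So c_n = 1/(-4)^(n+1):
  c_0 = 1/(-4)^1 = -1/4.
  c_1 = 1/(-4)^2 = 1/16.
The series is valid for |w/d| < 1, i.e. |z − z₀| < |d|.
Radius of convergence: R = |1 − z₀| = |-4| = 4 (distance from z₀ to the singularity z = 1).

c_0 = -1/4, c_1 = 1/16; R = 4.


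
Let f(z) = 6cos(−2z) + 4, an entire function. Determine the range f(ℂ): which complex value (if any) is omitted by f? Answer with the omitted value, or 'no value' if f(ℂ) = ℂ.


Little Picard bounds the complement of f(ℂ) to at most one point.
cos is entire and surjective onto ℂ: for every w ∈ ℂ, cos(ζ) = w has a solution ζ ∈ ℂ (e.g., via the complex inverse arccos). With ζ = −2z this gives z = ζ/(-2). Then 6·cos(−2z) takes every value in 6·ℂ = ℂ, and adding 4 is a bijection of ℂ. So f is surjective and omits no value. (Note: only on the real line is cos bounded by [−1, 1].)

Omitted value: no value.


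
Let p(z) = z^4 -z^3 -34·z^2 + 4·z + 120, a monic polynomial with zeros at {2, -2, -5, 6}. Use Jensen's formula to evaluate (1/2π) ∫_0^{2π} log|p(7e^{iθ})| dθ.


Zeros: -5, -2, 2, 6; r = 7.
Inside |z| < r: -5, -2, 2, 6. Outside (|z| ≥ r): ∅.
p(0) = 120, so log|p(0)| = log(120) = 4.7875.
Apply Jensen: I(r) = log|p(0)| + Σ_k log(r/|z_k|), summed over zeros inside |z| < r.
  log(r/|z_k|) for z_k = 2: log(7/2) = 1.2528
  log(r/|z_k|) for z_k = -2: log(7/2) = 1.2528
  log(r/|z_k|) for z_k = -5: log(7/5) = 0.3365
  log(r/|z_k|) for z_k = 6: log(7/6) = 0.1542
Sum over inside zeros: 2.9961.
I(r) = log|p(0)| + (inside sum) = 4.7875 + 2.9961 = 7.7836.
Closed form (all zeros inside, monic): I(r) = n·log(r) = 4·log(7) = 7.7836. ✓

I(r) ≈ 7.7836.


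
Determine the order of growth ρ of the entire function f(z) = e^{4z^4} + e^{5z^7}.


Each summand is entire of order 4 and 7 respectively (as in the single-exponential case). The order of a sum is at most the max of the orders, so ρ ≤ 7. For the lower bound: on |z|=r choose arg z so that 5z^7 is real positive; then |e^{5z^7}| = e^{5r^7} while |e^{4z^4}| ≤ e^{4r^4} = o(e^{5r^7}). So |f| ≥ e^{5r^7}(1 − o(1)) and ρ ≥ 7. Hence ρ = max(4, 7) = 7.
Therefore ρ = 7.

Order ρ = 7.


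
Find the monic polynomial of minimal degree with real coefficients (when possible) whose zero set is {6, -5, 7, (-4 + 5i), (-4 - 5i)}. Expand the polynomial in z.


The polynomial is p(z) = ∏_{α ∈ S} (z − α), where S = {6, -5, 7, (-4 + 5i), (-4 - 5i)}.
Expanding the product yields: p(z) = z^5 -46·z^3 -302·z^2 + 737·z + 8610.
Note conjugate pairs combine to real quadratics: (z − (-4+5i))(z − (-4−5i)) = z² + 8z + 41.
The resulting polynomial has degree 5 and real coefficients as required.

p(z) = z^5 -46·z^3 -302·z^2 + 737·z + 8610.


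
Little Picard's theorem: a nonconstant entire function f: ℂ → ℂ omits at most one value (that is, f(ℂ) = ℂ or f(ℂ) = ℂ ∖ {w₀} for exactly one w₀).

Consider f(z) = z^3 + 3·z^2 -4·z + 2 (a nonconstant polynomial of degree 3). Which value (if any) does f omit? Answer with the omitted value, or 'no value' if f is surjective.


Little Picard bounds the complement of f(ℂ) to at most one point.
For every w ∈ ℂ, the equation p(z) − w = 0 is a nonconstant polynomial in z and hence has at least one root by the fundamental theorem of algebra. So p is surjective onto ℂ, omitting no value.

Omitted value: no value.


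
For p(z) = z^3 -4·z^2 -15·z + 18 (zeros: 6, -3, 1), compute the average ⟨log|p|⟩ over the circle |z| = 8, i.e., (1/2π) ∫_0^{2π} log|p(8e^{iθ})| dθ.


Zeros: -3, 1, 6; r = 8.
Inside |z| < r: -3, 1, 6. Outside (|z| ≥ r): ∅.
p(0) = 18, so log|p(0)| = log(18) = 2.8904.
Apply Jensen: I(r) = log|p(0)| + Σ_k log(r/|z_k|), summed over zeros inside |z| < r.
  log(r/|z_k|) for z_k = 6: log(8/6) = 0.2877
  log(r/|z_k|) for z_k = -3: log(8/3) = 0.9808
  log(r/|z_k|) for z_k = 1: log(8/1) = 2.0794
Sum over inside zeros: 3.3480.
I(r) = log|p(0)| + (inside sum) = 2.8904 + 3.3480 = 6.2383.
Closed form (all zeros inside, monic): I(r) = n·log(r) = 3·log(8) = 6.2383. ✓

I(r) ≈ 6.2383.


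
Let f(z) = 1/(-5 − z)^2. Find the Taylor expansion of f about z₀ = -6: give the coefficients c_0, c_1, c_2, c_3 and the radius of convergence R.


Let w = z − z₀, so z = z₀ + w.
Then -5 − z = -5 − (z₀ + w) = (-5 − z₀) − w = 1 − w.
f(z) = 1/(1 − w)^2 = (1/(1)^2) · (1 − w/(1))^{−2}.
By the binomial series (1−u)^{−2} = Σ_{n≥0} C(n+1, 1) u^n for |u|<1, with u = w/(1):
  c_n = C(n+1, 1) / (1)^(n+2).
  c_0 = 1/(1)^2 = 1.
  c_1 = 2/(1)^3 = 2.
  c_2 = 3/(1)^4 = 3.
  c_3 = 4/(1)^5 = 4.
The series is valid for |w/d| < 1, i.e. |z − z₀| < |d|.
Radius of convergence: R = |-5 − z₀| = |1| = 1 (distance from z₀ to the singularity z = -5).

c_0 = 1, c_1 = 2, c_2 = 3, c_3 = 4; R = 1.


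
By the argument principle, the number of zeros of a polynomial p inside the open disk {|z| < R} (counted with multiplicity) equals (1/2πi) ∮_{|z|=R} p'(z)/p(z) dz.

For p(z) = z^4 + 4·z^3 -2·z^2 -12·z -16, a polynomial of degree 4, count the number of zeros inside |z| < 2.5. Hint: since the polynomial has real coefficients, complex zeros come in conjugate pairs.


The zeros of p are: 2, -4, (-1 + 1i), (-1 - 1i).
Their magnitudes are: 2, 4, 1.414, 1.414.
Zeros with |z| < R = 2.5: 2, (-1 + 1i), (-1 - 1i).
Count = 3.
By the argument principle, (1/2πi) ∮_{|z|=R} p'(z)/p(z) dz equals exactly this count.

Number of zeros inside |z| < 2.5: 3.


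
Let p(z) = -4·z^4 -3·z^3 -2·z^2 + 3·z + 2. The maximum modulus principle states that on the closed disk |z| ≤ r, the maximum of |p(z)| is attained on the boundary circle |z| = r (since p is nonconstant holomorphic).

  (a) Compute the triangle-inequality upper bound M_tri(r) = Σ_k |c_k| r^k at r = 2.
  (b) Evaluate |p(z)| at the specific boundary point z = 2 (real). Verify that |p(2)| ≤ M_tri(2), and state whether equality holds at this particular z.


Coefficients: c_0 = 2, c_1 = 3, c_2 = -2, c_3 = -3, c_4 = -4. Radius r = 2.
Part (a). Triangle bound: M_tri(r) = Σ_k |c_k| r^k
  = |2|·2^0 + |3|·2^1 + |-2|·2^2 + |-3|·2^3 + |-4|·2^4
  = 2 + 6 + 8 + 24 + 64 = 104.
This bounds M(r) := max_{|z|=r} |p(z)| from above; equality holds iff all terms c_k z^k can be made to align in phase at a single z on |z|=r.
Part (b). At z = 2 (real, on the circle |z| = r):
  p(2) = (2)·2^0 + (3)·2^1 + (-2)·2^2 + (-3)·2^3 + (-4)·2^4 = -88.
  |p(2)| = 88.
Check: |p(2)| = 88 ≤ 104 = M_tri(2). ✓ Equality does not hold at z = 2 (the coefficients have mixed signs, so the terms do not all align in phase there).

M_tri(2) = 104; |p(2)| = 88; equality at z=2: no.


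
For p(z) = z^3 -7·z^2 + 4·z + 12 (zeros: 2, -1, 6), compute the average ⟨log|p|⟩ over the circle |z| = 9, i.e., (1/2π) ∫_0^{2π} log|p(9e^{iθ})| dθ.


Zeros: -1, 2, 6; r = 9.
Inside |z| < r: -1, 2, 6. Outside (|z| ≥ r): ∅.
p(0) = 12, so log|p(0)| = log(12) = 2.4849.
Apply Jensen: I(r) = log|p(0)| + Σ_k log(r/|z_k|), summed over zeros inside |z| < r.
  log(r/|z_k|) for z_k = 2: log(9/2) = 1.5041
  log(r/|z_k|) for z_k = -1: log(9/1) = 2.1972
  log(r/|z_k|) for z_k = 6: log(9/6) = 0.4055
Sum over inside zeros: 4.1068.
I(r) = log|p(0)| + (inside sum) = 2.4849 + 4.1068 = 6.5917.
Closed form (all zeros inside, monic): I(r) = n·log(r) = 3·log(9) = 6.5917. ✓

I(r) ≈ 6.5917.


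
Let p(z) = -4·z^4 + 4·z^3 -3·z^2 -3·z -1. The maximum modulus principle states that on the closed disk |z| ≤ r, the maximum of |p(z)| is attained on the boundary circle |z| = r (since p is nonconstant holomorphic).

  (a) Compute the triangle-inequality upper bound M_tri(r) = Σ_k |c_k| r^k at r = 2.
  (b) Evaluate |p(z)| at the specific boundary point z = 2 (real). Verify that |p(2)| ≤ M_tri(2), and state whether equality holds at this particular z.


Coefficients: c_0 = -1, c_1 = -3, c_2 = -3, c_3 = 4, c_4 = -4. Radius r = 2.
Part (a). Triangle bound: M_tri(r) = Σ_k |c_k| r^k
  = |-1|·2^0 + |-3|·2^1 + |-3|·2^2 + |4|·2^3 + |-4|·2^4
  = 1 + 6 + 12 + 32 + 64 = 115.
This bounds M(r) := max_{|z|=r} |p(z)| from above; equality holds iff all terms c_k z^k can be made to align in phase at a single z on |z|=r.
Part (b). At z = 2 (real, on the circle |z| = r):
  p(2) = (-1)·2^0 + (-3)·2^1 + (-3)·2^2 + (4)·2^3 + (-4)·2^4 = -51.
  |p(2)| = 51.
Check: |p(2)| = 51 ≤ 115 = M_tri(2). ✓ Equality does not hold at z = 2 (the coefficients have mixed signs, so the terms do not all align in phase there).

M_tri(2) = 115; |p(2)| = 51; equality at z=2: no.


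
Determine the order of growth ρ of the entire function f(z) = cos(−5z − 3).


cos(w) is a linear combination of e^{iw} and e^{−iw} (or e^w, e^{−w} in the hyperbolic case), so |cos(w)| ≤ e^{|w|}. With w = −5z − 3, |w| ≤ 5|z| + 3 = 5r + 3 on |z| = r, giving M(r) ≤ e^{5r + 3}, so ρ ≤ 1. On a suitable ray (z = it for sin/cos; z = t for sinh/cosh, t real → ∞), |cos(−5z − 3)| grows like e^{5|t|}/2, so ρ ≥ 1. Hence ρ = 1.
Therefore ρ = 1.

Order ρ = 1.


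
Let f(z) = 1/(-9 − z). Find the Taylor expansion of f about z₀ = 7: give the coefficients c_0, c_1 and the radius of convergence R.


Let w = z − z₀, so z = z₀ + w.
Then -9 − z = -9 − (z₀ + w) = (-9 − z₀) − w = -16 − w.
f(z) = 1/(-16 − w) = (1/(-16)) · 1/(1 − w/(-16)) = Σ_{n≥0} w^n / (-16)^(n+1).
So c_n = 1/(-16)^(n+1):
  c_0 = 1/(-16)^1 = -1/16.
  c_1 = 1/(-16)^2 = 1/256.
The series is valid for |w/d| < 1, i.e. |z − z₀| < |d|.
Radius of convergence: R = |-9 − z₀| = |-16| = 16 (distance from z₀ to the singularity z = -9).

c_0 = -1/16, c_1 = 1/256; R = 16.


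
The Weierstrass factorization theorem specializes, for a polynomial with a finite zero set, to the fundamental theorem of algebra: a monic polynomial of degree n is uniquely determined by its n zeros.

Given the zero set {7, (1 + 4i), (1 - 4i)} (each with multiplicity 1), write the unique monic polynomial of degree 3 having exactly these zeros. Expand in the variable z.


The polynomial is p(z) = ∏_{α ∈ S} (z − α), where S = {7, (1 + 4i), (1 - 4i)}.
Expanding the product yields: p(z) = z^3 -9·z^2 + 31·z -119.
Note conjugate pairs combine to real quadratics: (z − (1+4i))(z − (1−4i)) = z² − 2z + 17.
The resulting polynomial has degree 3 and real coefficients as required.

p(z) = z^3 -9·z^2 + 31·z -119.


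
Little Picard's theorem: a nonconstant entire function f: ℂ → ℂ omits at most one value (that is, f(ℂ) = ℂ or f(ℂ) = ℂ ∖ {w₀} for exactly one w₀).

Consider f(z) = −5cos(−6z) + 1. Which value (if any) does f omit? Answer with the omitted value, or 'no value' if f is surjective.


Little Picard bounds the complement of f(ℂ) to at most one point.
cos is entire and surjective onto ℂ: for every w ∈ ℂ, cos(ζ) = w has a solution ζ ∈ ℂ (e.g., via the complex inverse arccos). With ζ = −6z this gives z = ζ/(-6). Then -5·cos(−6z) takes every value in -5·ℂ = ℂ, and adding 1 is a bijection of ℂ. So f is surjective and omits no value. (Note: only on the real line is cos bounded by [−1, 1].)

Omitted value: no value.


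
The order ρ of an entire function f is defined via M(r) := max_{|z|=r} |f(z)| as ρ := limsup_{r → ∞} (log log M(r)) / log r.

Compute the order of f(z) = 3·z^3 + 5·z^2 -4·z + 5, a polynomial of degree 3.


|f(z)| ≤ Σ|c_k|·r^k = O(r^3) as r → ∞. Polynomial growth is O(e^{r^ε}) for every ε > 0 (since r^3/e^{r^ε} → 0), so ρ ≤ ε for all ε > 0, i.e. ρ = 0. Every nonconstant polynomial has order 0.
Therefore ρ = 0.

Order ρ = 0.


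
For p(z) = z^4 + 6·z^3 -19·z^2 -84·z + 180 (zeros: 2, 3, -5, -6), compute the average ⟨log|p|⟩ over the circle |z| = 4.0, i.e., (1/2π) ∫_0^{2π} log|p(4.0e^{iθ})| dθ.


Zeros: -6, -5, 2, 3; r = 4.0.
Inside |z| < r: 2, 3. Outside (|z| ≥ r): -6, -5.
p(0) = 180, so log|p(0)| = log(180) = 5.1930.
Apply Jensen: I(r) = log|p(0)| + Σ_k log(r/|z_k|), summed over zeros inside |z| < r.
  log(r/|z_k|) for z_k = 2: log(4.0/2) = 0.6931
  log(r/|z_k|) for z_k = 3: log(4.0/3) = 0.2877
  Outside zeros (-6, -5) contribute nothing to the Jensen sum.
Sum over inside zeros: 0.9808.
I(r) = log|p(0)| + (inside sum) = 5.1930 + 0.9808 = 6.1738.
Note: since some zeros are outside |z| ≤ r, the simplified n·log(r) form does NOT apply — only the inside zeros contribute.

I(r) ≈ 6.1738.


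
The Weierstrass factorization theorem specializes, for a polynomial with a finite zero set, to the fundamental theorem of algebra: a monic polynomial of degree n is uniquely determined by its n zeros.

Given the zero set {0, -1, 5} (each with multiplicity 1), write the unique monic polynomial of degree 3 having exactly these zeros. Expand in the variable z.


The polynomial is p(z) = ∏_{α ∈ S} (z − α), where S = {0, -1, 5}.
Expanding the product yields: p(z) = z^3 -4·z^2 -5·z.
The resulting polynomial has degree 3 and real coefficients as required.

p(z) = z^3 -4·z^2 -5·z.


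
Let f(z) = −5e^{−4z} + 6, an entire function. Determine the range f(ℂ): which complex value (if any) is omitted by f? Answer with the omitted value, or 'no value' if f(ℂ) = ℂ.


Little Picard bounds the complement of f(ℂ) to at most one point.
e^{−4z} is never zero on ℂ, so -5·e^{−4z} takes every value in ℂ ∖ {0}. Adding 6 shifts the range to ℂ ∖ {6}. Thus f omits exactly the value 6.

Omitted value: 6.


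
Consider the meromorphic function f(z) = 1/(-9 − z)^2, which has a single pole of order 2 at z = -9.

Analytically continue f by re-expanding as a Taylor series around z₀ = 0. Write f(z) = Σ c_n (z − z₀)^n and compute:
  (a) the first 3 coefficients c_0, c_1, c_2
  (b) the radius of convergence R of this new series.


Let w = z − z₀, so z = z₀ + w.
Then -9 − z = -9 − (z₀ + w) = (-9 − z₀) − w = -9 − w.
f(z) = 1/(-9 − w)^2 = (1/(-9)^2) · (1 − w/(-9))^{−2}.
By the binomial series (1−u)^{−2} = Σ_{n≥0} C(n+1, 1) u^n for |u|<1, with u = w/(-9):
  c_n = C(n+1, 1) / (-9)^(n+2).
  c_0 = 1/(-9)^2 = 1/81.
  c_1 = 2/(-9)^3 = -2/729.
  c_2 = 3/(-9)^4 = 1/2187.
The series is valid for |w/d| < 1, i.e. |z − z₀| < |d|.
Radius of convergence: R = |-9 − z₀| = |-9| = 9 (distance from z₀ to the singularity z = -9).

c_0 = 1/81, c_1 = -2/729, c_2 = 1/2187; R = 9.


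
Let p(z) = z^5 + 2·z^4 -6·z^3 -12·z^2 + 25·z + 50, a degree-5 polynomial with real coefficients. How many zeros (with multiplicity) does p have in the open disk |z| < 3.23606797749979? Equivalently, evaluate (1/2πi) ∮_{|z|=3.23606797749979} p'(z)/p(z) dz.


The zeros of p are: (2 + 1i), (2 - 1i), (-2 + 1i), (-2 - 1i), -2.
Their magnitudes are: 2.236, 2.236, 2.236, 2.236, 2.
Zeros with |z| < R = 3.23606797749979: (2 + 1i), (2 - 1i), (-2 + 1i), (-2 - 1i), -2.
Count = 5.
By the argument principle, (1/2πi) ∮_{|z|=R} p'(z)/p(z) dz equals exactly this count.

Number of zeros inside |z| < 3.23606797749979: 5.


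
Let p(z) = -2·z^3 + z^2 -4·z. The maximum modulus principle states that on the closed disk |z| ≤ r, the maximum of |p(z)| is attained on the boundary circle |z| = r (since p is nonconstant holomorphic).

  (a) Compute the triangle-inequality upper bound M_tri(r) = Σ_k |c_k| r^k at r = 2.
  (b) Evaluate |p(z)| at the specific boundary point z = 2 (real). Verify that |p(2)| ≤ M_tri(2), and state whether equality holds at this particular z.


Coefficients: c_0 = 0, c_1 = -4, c_2 = 1, c_3 = -2. Radius r = 2.
Part (a). Triangle bound: M_tri(r) = Σ_k |c_k| r^k
  = |0|·2^0 + |-4|·2^1 + |1|·2^2 + |-2|·2^3
  = 0 + 8 + 4 + 16 = 28.
This bounds M(r) := max_{|z|=r} |p(z)| from above; equality holds iff all terms c_k z^k can be made to align in phase at a single z on |z|=r.
Part (b). At z = 2 (real, on the circle |z| = r):
  p(2) = (0)·2^0 + (-4)·2^1 + (1)·2^2 + (-2)·2^3 = -20.
  |p(2)| = 20.
Check: |p(2)| = 20 ≤ 28 = M_tri(2). ✓ Equality does not hold at z = 2 (the coefficients have mixed signs, so the terms do not all align in phase there).

M_tri(2) = 28; |p(2)| = 20; equality at z=2: no.


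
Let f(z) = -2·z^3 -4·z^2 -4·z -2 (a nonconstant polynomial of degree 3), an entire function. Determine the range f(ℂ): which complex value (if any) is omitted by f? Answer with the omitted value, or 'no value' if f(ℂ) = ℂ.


Little Picard bounds the complement of f(ℂ) to at most one point.
For every w ∈ ℂ, the equation p(z) − w = 0 is a nonconstant polynomial in z and hence has at least one root by the fundamental theorem of algebra. So p is surjective onto ℂ, omitting no value.

Omitted value: no value.


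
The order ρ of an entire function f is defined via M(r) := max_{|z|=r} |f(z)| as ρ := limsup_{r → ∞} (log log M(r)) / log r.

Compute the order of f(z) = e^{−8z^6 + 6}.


|e^{−8z^6 + 6}| = e^{Re(-8·z^6) + 6} ≤ e^{8|z|^6 + 6} = e^{8r^6 + 6} on |z| = r, so ρ ≤ 6. Choosing z on |z|=r so that -8·z^6 is real positive (always possible by picking arg z appropriately) gives |f(z)| = e^{8r^6 + 6}, matching the bound. The additive constant 6 does not affect log log M(r) ~ 6·log r. Hence ρ = 6.
Therefore ρ = 6.

Order ρ = 6.


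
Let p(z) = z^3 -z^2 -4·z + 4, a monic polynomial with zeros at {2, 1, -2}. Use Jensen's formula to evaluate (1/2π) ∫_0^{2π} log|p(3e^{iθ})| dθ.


Zeros: -2, 1, 2; r = 3.
Inside |z| < r: -2, 1, 2. Outside (|z| ≥ r): ∅.
p(0) = 4, so log|p(0)| = log(4) = 1.3863.
Apply Jensen: I(r) = log|p(0)| + Σ_k log(r/|z_k|), summed over zeros inside |z| < r.
  log(r/|z_k|) for z_k = 2: log(3/2) = 0.4055
  log(r/|z_k|) for z_k = 1: log(3/1) = 1.0986
  log(r/|z_k|) for z_k = -2: log(3/2) = 0.4055
Sum over inside zeros: 1.9095.
I(r) = log|p(0)| + (inside sum) = 1.3863 + 1.9095 = 3.2958.
Closed form (all zeros inside, monic): I(r) = n·log(r) = 3·log(3) = 3.2958. ✓

I(r) ≈ 3.2958.


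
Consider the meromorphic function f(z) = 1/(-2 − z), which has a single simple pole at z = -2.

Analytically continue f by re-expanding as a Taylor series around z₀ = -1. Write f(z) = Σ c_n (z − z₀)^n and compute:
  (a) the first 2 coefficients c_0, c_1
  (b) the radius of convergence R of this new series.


Let w = z − z₀, so z = z₀ + w.
Then -2 − z = -2 − (z₀ + w) = (-2 − z₀) − w = -1 − w.
f(z) = 1/(-1 − w) = (1/(-1)) · 1/(1 − w/(-1)) = Σ_{n≥0} w^n / (-1)^(n+1).
So c_n = 1/(-1)^(n+1):
  c_0 = 1/(-1)^1 = -1.
  c_1 = 1/(-1)^2 = 1.
The series is valid for |w/d| < 1, i.e. |z − z₀| < |d|.
Radius of convergence: R = |-2 − z₀| = |-1| = 1 (distance from z₀ to the singularity z = -2).

c_0 = -1, c_1 = 1; R = 1.


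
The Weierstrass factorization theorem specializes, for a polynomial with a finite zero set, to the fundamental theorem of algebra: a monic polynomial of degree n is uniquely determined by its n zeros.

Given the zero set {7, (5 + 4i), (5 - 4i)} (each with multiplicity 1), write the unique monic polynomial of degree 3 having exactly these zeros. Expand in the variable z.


The polynomial is p(z) = ∏_{α ∈ S} (z − α), where S = {7, (5 + 4i), (5 - 4i)}.
Expanding the product yields: p(z) = z^3 -17·z^2 + 111·z -287.
Note conjugate pairs combine to real quadratics: (z − (5+4i))(z − (5−4i)) = z² − 10z + 41.
The resulting polynomial has degree 3 and real coefficients as required.

p(z) = z^3 -17·z^2 + 111·z -287.


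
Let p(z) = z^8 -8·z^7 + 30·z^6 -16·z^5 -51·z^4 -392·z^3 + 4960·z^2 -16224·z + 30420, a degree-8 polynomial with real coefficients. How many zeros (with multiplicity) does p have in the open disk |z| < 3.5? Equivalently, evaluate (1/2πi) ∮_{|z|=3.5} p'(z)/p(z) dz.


The zeros of p are: (-3 + 2i), (-3 - 2i), (3 + 3i), (3 - 3i), (3 + 2i), (3 - 2i), (1 + 3i), (1 - 3i).
Their magnitudes are: 3.606, 3.606, 4.243, 4.243, 3.606, 3.606, 3.162, 3.162.
Zeros with |z| < R = 3.5: (1 + 3i), (1 - 3i).
Count = 2.
By the argument principle, (1/2πi) ∮_{|z|=R} p'(z)/p(z) dz equals exactly this count.

Number of zeros inside |z| < 3.5: 2.


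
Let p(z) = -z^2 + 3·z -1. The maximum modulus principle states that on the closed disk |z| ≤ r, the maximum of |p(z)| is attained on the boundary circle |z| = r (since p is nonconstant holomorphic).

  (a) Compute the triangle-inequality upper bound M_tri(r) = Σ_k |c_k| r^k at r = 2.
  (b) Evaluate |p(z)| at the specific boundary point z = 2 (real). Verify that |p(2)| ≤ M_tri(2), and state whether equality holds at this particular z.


Coefficients: c_0 = -1, c_1 = 3, c_2 = -1. Radius r = 2.
Part (a). Triangle bound: M_tri(r) = Σ_k |c_k| r^k
  = |-1|·2^0 + |3|·2^1 + |-1|·2^2
  = 1 + 6 + 4 = 11.
This bounds M(r) := max_{|z|=r} |p(z)| from above; equality holds iff all terms c_k z^k can be made to align in phase at a single z on |z|=r.
Part (b). At z = 2 (real, on the circle |z| = r):
  p(2) = (-1)·2^0 + (3)·2^1 + (-1)·2^2 = 1.
  |p(2)| = 1.
Check: |p(2)| = 1 ≤ 11 = M_tri(2). ✓ Equality does not hold at z = 2 (the coefficients have mixed signs, so the terms do not all align in phase there).

M_tri(2) = 11; |p(2)| = 1; equality at z=2: no.


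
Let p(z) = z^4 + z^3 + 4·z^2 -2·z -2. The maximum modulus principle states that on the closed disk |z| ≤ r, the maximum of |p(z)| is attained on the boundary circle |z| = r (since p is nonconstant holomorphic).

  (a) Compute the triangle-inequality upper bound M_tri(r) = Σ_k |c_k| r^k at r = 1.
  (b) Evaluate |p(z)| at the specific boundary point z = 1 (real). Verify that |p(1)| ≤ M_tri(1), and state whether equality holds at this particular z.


Coefficients: c_0 = -2, c_1 = -2, c_2 = 4, c_3 = 1, c_4 = 1. Radius r = 1.
Part (a). Triangle bound: M_tri(r) = Σ_k |c_k| r^k
  = |-2|·1^0 + |-2|·1^1 + |4|·1^2 + |1|·1^3 + |1|·1^4
  = 2 + 2 + 4 + 1 + 1 = 10.
This bounds M(r) := max_{|z|=r} |p(z)| from above; equality holds iff all terms c_k z^k can be made to align in phase at a single z on |z|=r.
Part (b). At z = 1 (real, on the circle |z| = r):
  p(1) = (-2)·1^0 + (-2)·1^1 + (4)·1^2 + (1)·1^3 + (1)·1^4 = 2.
  |p(1)| = 2.
Check: |p(1)| = 2 ≤ 10 = M_tri(1). ✓ Equality does not hold at z = 1 (the coefficients have mixed signs, so the terms do not all align in phase there).

M_tri(1) = 10; |p(1)| = 2; equality at z=1: no.


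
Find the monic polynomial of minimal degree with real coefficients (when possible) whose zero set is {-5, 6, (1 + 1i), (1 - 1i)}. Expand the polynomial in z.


The polynomial is p(z) = ∏_{α ∈ S} (z − α), where S = {-5, 6, (1 + 1i), (1 - 1i)}.
Expanding the product yields: p(z) = z^4 -3·z^3 -26·z^2 + 58·z -60.
Note conjugate pairs combine to real quadratics: (z − (1+1i))(z − (1−1i)) = z² − 2z + 2.
The resulting polynomial has degree 4 and real coefficients as required.

p(z) = z^4 -3·z^3 -26·z^2 + 58·z -60.


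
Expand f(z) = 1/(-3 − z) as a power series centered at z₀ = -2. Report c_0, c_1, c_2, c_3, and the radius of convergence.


Let w = z − z₀, so z = z₀ + w.
Then -3 − z = -3 − (z₀ + w) = (-3 − z₀) − w = -1 − w.
f(z) = 1/(-1 − w) = (1/(-1)) · 1/(1 − w/(-1)) = Σ_{n≥0} w^n / (-1)^(n+1).
So c_n = 1/(-1)^(n+1):
  c_0 = 1/(-1)^1 = -1.
  c_1 = 1/(-1)^2 = 1.
  c_2 = 1/(-1)^3 = -1.
  c_3 = 1/(-1)^4 = 1.
The series is valid for |w/d| < 1, i.e. |z − z₀| < |d|.
Radius of convergence: R = |-3 − z₀| = |-1| = 1 (distance from z₀ to the singularity z = -3).

c_0 = -1, c_1 = 1, c_2 = -1, c_3 = 1; R = 1.


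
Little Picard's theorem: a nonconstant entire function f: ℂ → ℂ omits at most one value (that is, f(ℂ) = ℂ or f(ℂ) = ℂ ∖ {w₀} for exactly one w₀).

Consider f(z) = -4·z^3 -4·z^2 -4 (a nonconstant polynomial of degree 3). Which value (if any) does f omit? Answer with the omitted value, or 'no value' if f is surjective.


Little Picard bounds the complement of f(ℂ) to at most one point.
For every w ∈ ℂ, the equation p(z) − w = 0 is a nonconstant polynomial in z and hence has at least one root by the fundamental theorem of algebra. So p is surjective onto ℂ, omitting no value.

Omitted value: no value.


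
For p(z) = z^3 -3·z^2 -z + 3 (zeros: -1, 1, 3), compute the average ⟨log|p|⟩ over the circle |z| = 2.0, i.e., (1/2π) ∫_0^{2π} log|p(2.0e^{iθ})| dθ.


Zeros: -1, 1, 3; r = 2.0.
Inside |z| < r: -1, 1. Outside (|z| ≥ r): 3.
p(0) = 3, so log|p(0)| = log(3) = 1.0986.
Apply Jensen: I(r) = log|p(0)| + Σ_k log(r/|z_k|), summed over zeros inside |z| < r.
  log(r/|z_k|) for z_k = -1: log(2.0/1) = 0.6931
  log(r/|z_k|) for z_k = 1: log(2.0/1) = 0.6931
  Outside zeros (3) contribute nothing to the Jensen sum.
Sum over inside zeros: 1.3863.
I(r) = log|p(0)| + (inside sum) = 1.0986 + 1.3863 = 2.4849.
Note: since some zeros are outside |z| ≤ r, the simplified n·log(r) form does NOT apply — only the inside zeros contribute.

I(r) ≈ 2.4849.


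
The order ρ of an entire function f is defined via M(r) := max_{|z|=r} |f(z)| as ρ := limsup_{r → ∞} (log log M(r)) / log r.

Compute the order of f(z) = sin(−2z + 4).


sin(w) is a linear combination of e^{iw} and e^{−iw} (or e^w, e^{−w} in the hyperbolic case), so |sin(w)| ≤ e^{|w|}. With w = −2z + 4, |w| ≤ 2|z| + 4 = 2r + 4 on |z| = r, giving M(r) ≤ e^{2r + 4}, so ρ ≤ 1. On a suitable ray (z = it for sin/cos; z = t for sinh/cosh, t real → ∞), |sin(−2z + 4)| grows like e^{2|t|}/2, so ρ ≥ 1. Hence ρ = 1.
Therefore ρ = 1.

Order ρ = 1.


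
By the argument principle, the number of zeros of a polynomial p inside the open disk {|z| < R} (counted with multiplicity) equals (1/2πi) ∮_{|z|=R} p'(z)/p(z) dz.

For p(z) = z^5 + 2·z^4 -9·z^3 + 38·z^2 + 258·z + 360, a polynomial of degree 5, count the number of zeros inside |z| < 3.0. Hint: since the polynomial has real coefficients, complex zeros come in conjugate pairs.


The zeros of p are: -4, (3 + 3i), (3 - 3i), (-2 + 1i), (-2 - 1i).
Their magnitudes are: 4, 4.243, 4.243, 2.236, 2.236.
Zeros with |z| < R = 3.0: (-2 + 1i), (-2 - 1i).
Count = 2.
By the argument principle, (1/2πi) ∮_{|z|=R} p'(z)/p(z) dz equals exactly this count.

Number of zeros inside |z| < 3.0: 2.


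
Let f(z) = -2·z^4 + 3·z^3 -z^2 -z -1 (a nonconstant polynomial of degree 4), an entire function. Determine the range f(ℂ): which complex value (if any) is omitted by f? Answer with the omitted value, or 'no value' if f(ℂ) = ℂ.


Little Picard bounds the complement of f(ℂ) to at most one point.
For every w ∈ ℂ, the equation p(z) − w = 0 is a nonconstant polynomial in z and hence has at least one root by the fundamental theorem of algebra. So p is surjective onto ℂ, omitting no value.

Omitted value: no value.


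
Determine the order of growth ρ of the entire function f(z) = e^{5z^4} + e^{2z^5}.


Each summand is entire of order 4 and 5 respectively (as in the single-exponential case). The order of a sum is at most the max of the orders, so ρ ≤ 5. For the lower bound: on |z|=r choose arg z so that 2z^5 is real positive; then |e^{2z^5}| = e^{2r^5} while |e^{5z^4}| ≤ e^{5r^4} = o(e^{2r^5}). So |f| ≥ e^{2r^5}(1 − o(1)) and ρ ≥ 5. Hence ρ = max(4, 5) = 5.
Therefore ρ = 5.

Order ρ = 5.


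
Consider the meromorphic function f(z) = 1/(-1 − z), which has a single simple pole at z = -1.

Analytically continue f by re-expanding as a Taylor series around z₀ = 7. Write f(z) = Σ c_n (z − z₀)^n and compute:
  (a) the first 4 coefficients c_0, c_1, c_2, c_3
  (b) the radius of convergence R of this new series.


Let w = z − z₀, so z = z₀ + w.
Then -1 − z = -1 − (z₀ + w) = (-1 − z₀) − w = -8 − w.
f(z) = 1/(-8 − w) = (1/(-8)) · 1/(1 − w/(-8)) = Σ_{n≥0} w^n / (-8)^(n+1).
So c_n = 1/(-8)^(n+1):
  c_0 = 1/(-8)^1 = -1/8.
  c_1 = 1/(-8)^2 = 1/64.
  c_2 = 1/(-8)^3 = -1/512.
  c_3 = 1/(-8)^4 = 1/4096.
The series is valid for |w/d| < 1, i.e. |z − z₀| < |d|.
Radius of convergence: R = |-1 − z₀| = |-8| = 8 (distance from z₀ to the singularity z = -1).

c_0 = -1/8, c_1 = 1/64, c_2 = -1/512, c_3 = 1/4096; R = 8.


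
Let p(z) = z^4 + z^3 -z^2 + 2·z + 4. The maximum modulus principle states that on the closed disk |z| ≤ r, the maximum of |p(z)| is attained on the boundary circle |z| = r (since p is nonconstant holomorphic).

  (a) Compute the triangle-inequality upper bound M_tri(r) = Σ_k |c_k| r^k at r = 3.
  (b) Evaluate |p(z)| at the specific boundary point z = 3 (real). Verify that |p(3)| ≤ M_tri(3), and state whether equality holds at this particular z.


Coefficients: c_0 = 4, c_1 = 2, c_2 = -1, c_3 = 1, c_4 = 1. Radius r = 3.
Part (a). Triangle bound: M_tri(r) = Σ_k |c_k| r^k
  = |4|·3^0 + |2|·3^1 + |-1|·3^2 + |1|·3^3 + |1|·3^4
  = 4 + 6 + 9 + 27 + 81 = 127.
This bounds M(r) := max_{|z|=r} |p(z)| from above; equality holds iff all terms c_k z^k can be made to align in phase at a single z on |z|=r.
Part (b). At z = 3 (real, on the circle |z| = r):
  p(3) = (4)·3^0 + (2)·3^1 + (-1)·3^2 + (1)·3^3 + (1)·3^4 = 109.
  |p(3)| = 109.
Check: |p(3)| = 109 ≤ 127 = M_tri(3). ✓ Equality does not hold at z = 3 (the coefficients have mixed signs, so the terms do not all align in phase there).

M_tri(3) = 127; |p(3)| = 109; equality at z=3: no.


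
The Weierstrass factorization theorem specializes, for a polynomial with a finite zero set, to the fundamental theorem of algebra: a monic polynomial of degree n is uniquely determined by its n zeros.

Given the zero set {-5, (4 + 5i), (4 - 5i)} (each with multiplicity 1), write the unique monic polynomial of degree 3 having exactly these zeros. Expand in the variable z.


The polynomial is p(z) = ∏_{α ∈ S} (z − α), where S = {-5, (4 + 5i), (4 - 5i)}.
Expanding the product yields: p(z) = z^3 -3·z^2 + z + 205.
Note conjugate pairs combine to real quadratics: (z − (4+5i))(z − (4−5i)) = z² − 8z + 41.
The resulting polynomial has degree 3 and real coefficients as required.

p(z) = z^3 -3·z^2 + z + 205.


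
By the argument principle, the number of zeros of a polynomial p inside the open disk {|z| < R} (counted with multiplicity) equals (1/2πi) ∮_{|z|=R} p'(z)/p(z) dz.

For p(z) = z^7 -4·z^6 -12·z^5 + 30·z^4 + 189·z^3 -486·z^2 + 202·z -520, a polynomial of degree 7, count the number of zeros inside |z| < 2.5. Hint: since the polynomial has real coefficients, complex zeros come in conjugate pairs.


The zeros of p are: (3 + 1i), (3 - 1i), 4, (-3 + 2i), (-3 - 2i), (0 + 1i), (0 - 1i).
Their magnitudes are: 3.162, 3.162, 4, 3.606, 3.606, 1, 1.
Zeros with |z| < R = 2.5: (0 + 1i), (0 - 1i).
Count = 2.
By the argument principle, (1/2πi) ∮_{|z|=R} p'(z)/p(z) dz equals exactly this count.

Number of zeros inside |z| < 2.5: 2.


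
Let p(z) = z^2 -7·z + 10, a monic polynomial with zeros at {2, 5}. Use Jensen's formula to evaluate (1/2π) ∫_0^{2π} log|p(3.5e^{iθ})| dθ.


Zeros: 2, 5; r = 3.5.
Inside |z| < r: 2. Outside (|z| ≥ r): 5.
p(0) = 10, so log|p(0)| = log(10) = 2.3026.
Apply Jensen: I(r) = log|p(0)| + Σ_k log(r/|z_k|), summed over zeros inside |z| < r.
  log(r/|z_k|) for z_k = 2: log(3.5/2) = 0.5596
  Outside zeros (5) contribute nothing to the Jensen sum.
Sum over inside zeros: 0.5596.
I(r) = log|p(0)| + (inside sum) = 2.3026 + 0.5596 = 2.8622.
Note: since some zeros are outside |z| ≤ r, the simplified n·log(r) form does NOT apply — only the inside zeros contribute.

I(r) ≈ 2.8622.


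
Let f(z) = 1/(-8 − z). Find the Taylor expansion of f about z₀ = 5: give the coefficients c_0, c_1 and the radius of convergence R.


Let w = z − z₀, so z = z₀ + w.
Then -8 − z = -8 − (z₀ + w) = (-8 − z₀) − w = -13 − w.
f(z) = 1/(-13 − w) = (1/(-13)) · 1/(1 − w/(-13)) = Σ_{n≥0} w^n / (-13)^(n+1).
So c_n = 1/(-13)^(n+1):
  c_0 = 1/(-13)^1 = -1/13.
  c_1 = 1/(-13)^2 = 1/169.
The series is valid for |w/d| < 1, i.e. |z − z₀| < |d|.
Radius of convergence: R = |-8 − z₀| = |-13| = 13 (distance from z₀ to the singularity z = -8).

c_0 = -1/13, c_1 = 1/169; R = 13.


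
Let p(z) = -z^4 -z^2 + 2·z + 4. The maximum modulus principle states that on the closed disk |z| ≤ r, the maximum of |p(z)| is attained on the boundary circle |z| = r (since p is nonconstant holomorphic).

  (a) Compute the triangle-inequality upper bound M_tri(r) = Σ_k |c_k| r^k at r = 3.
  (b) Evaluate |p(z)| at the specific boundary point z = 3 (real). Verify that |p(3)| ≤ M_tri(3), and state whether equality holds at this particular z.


Coefficients: c_0 = 4, c_1 = 2, c_2 = -1, c_3 = 0, c_4 = -1. Radius r = 3.
Part (a). Triangle bound: M_tri(r) = Σ_k |c_k| r^k
  = |4|·3^0 + |2|·3^1 + |-1|·3^2 + |0|·3^3 + |-1|·3^4
  = 4 + 6 + 9 + 0 + 81 = 100.
This bounds M(r) := max_{|z|=r} |p(z)| from above; equality holds iff all terms c_k z^k can be made to align in phase at a single z on |z|=r.
Part (b). At z = 3 (real, on the circle |z| = r):
  p(3) = (4)·3^0 + (2)·3^1 + (-1)·3^2 + (0)·3^3 + (-1)·3^4 = -80.
  |p(3)| = 80.
Check: |p(3)| = 80 ≤ 100 = M_tri(3). ✓ Equality does not hold at z = 3 (the coefficients have mixed signs, so the terms do not all align in phase there).

M_tri(3) = 100; |p(3)| = 80; equality at z=3: no.
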